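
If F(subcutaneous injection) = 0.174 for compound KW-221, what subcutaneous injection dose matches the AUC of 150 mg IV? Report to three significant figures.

D_subcutaneous = 862 mg

For equal systemic exposure: F × D_ev = D_iv
D_ev = D_iv / F = 150 / 0.174 = 862.069 mg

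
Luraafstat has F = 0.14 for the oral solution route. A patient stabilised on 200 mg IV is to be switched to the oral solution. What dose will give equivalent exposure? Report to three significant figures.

For equal systemic exposure: F × D_ev = D_iv
D_ev = D_iv / F = 200 / 0.14 = 1428.57 mg

D_oral = 1430 mg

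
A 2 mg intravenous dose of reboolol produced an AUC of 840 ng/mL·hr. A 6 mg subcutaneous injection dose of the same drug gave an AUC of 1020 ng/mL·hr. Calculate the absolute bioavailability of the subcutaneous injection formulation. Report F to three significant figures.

F = 0.405

F = (AUC_ev / D_ev) / (AUC_iv / D_iv)
  = (1020/6) / (840/2)
  = 170 / 420 = 0.4048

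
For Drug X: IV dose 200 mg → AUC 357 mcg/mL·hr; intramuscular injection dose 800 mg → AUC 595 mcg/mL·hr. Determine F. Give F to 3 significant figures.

F = (AUC_ev / D_ev) / (AUC_iv / D_iv)
  = (595/800) / (357/200)
  = 0.74375 / 1.785 = 0.4167

F = 0.417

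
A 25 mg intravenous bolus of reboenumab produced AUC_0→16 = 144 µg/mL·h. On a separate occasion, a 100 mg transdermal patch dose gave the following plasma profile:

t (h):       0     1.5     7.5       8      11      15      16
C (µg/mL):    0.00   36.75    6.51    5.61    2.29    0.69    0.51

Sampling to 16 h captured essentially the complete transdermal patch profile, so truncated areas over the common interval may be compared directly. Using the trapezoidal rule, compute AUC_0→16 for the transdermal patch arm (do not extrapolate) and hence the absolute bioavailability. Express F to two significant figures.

Trapezoidal AUC_0→16 (transdermal patch):
  [0→1.5]: (0.00+36.75)/2 × 1.5 = 27.5625
  [1.5→7.5]: (36.75+6.51)/2 × 6 = 129.78
  [7.5→8]: (6.51+5.61)/2 × 0.5 = 3.03
  [8→11]: (5.61+2.29)/2 × 3 = 11.85
  [11→15]: (2.29+0.69)/2 × 4 = 5.96
  [15→16]: (0.69+0.51)/2 × 1 = 0.6
  Sum = 178.7825 µg/mL·h
F = (AUC_ev/D_ev)/(AUC_iv/D_iv) = (178.7825/100)/(144/25) = 1.787825/5.76 = 0.3104

F = 0.31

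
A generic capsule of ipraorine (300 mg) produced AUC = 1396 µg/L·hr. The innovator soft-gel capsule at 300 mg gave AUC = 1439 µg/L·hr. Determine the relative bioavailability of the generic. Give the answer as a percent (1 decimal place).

F_rel = 97.0%

F_rel = (AUC_test/D_test) / (AUC_ref/D_ref)
      = (1396/300) / (1439/300)
      = 4.65333 / 4.79667 = 0.9701 = 97.01%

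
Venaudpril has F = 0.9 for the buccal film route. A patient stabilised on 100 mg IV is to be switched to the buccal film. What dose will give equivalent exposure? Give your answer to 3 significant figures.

For equal systemic exposure: F × D_ev = D_iv
D_ev = D_iv / F = 100 / 0.9 = 111.111 mg

D_buccal = 111 mg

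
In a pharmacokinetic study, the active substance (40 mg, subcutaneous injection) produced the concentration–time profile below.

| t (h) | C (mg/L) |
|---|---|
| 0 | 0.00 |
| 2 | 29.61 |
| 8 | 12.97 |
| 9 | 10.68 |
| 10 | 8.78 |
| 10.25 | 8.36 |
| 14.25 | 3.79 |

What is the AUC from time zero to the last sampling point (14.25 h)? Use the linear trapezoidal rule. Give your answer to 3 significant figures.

AUC = 205 mg/L·h

Trapezoidal AUC_0→14.25:
  [0→2]: (0.00+29.61)/2 × 2 = 29.61
  [2→8]: (29.61+12.97)/2 × 6 = 127.74
  [8→9]: (12.97+10.68)/2 × 1 = 11.825
  [9→10]: (10.68+8.78)/2 × 1 = 9.73
  [10→10.25]: (8.78+8.36)/2 × 0.25 = 2.1425
  [10.25→14.25]: (8.36+3.79)/2 × 4 = 24.3
  Sum = 205.3475 mg/L·h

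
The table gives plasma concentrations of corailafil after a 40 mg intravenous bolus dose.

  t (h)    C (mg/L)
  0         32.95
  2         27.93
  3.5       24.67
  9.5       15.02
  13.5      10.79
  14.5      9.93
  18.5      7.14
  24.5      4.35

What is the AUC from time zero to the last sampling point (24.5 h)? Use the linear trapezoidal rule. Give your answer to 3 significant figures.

AUC = 350 mg/L·h

Trapezoidal AUC_0→24.5:
  [0→2]: (32.95+27.93)/2 × 2 = 60.88
  [2→3.5]: (27.93+24.67)/2 × 1.5 = 39.45
  [3.5→9.5]: (24.67+15.02)/2 × 6 = 119.07
  [9.5→13.5]: (15.02+10.79)/2 × 4 = 51.62
  [13.5→14.5]: (10.79+9.93)/2 × 1 = 10.36
  [14.5→18.5]: (9.93+7.14)/2 × 4 = 34.14
  [18.5→24.5]: (7.14+4.35)/2 × 6 = 34.47
  Sum = 349.99 mg/L·h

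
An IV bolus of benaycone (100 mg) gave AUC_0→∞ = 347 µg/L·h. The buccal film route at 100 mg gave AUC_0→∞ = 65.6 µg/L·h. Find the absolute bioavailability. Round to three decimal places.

F = (AUC_ev / D_ev) / (AUC_iv / D_iv)
  = (65.6/100) / (347/100)
  = 0.656 / 3.47 = 0.1890

F = 0.189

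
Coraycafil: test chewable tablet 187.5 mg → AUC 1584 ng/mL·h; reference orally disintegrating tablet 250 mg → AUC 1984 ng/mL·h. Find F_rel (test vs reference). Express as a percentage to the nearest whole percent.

F_rel = 106%

F_rel = (AUC_test/D_test) / (AUC_ref/D_ref)
      = (1584/187.5) / (1984/250)
      = 8.448 / 7.936 = 1.0645 = 106.45%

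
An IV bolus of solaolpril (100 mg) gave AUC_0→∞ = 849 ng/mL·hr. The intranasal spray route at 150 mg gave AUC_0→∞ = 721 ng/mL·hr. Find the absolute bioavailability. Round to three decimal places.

F = 0.566

F = (AUC_ev / D_ev) / (AUC_iv / D_iv)
  = (721/150) / (849/100)
  = 4.80667 / 8.49 = 0.5662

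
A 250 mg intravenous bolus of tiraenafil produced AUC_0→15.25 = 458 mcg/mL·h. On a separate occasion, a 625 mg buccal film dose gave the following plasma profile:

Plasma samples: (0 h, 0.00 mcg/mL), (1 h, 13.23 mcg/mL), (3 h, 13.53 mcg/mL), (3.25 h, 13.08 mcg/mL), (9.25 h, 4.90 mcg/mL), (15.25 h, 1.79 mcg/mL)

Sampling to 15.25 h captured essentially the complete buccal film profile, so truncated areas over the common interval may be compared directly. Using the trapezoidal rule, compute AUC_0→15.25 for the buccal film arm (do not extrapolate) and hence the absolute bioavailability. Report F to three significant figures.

F = 0.0967

Trapezoidal AUC_0→15.25 (buccal film):
  [0→1]: (0.00+13.23)/2 × 1 = 6.615
  [1→3]: (13.23+13.53)/2 × 2 = 26.76
  [3→3.25]: (13.53+13.08)/2 × 0.25 = 3.32625
  [3.25→9.25]: (13.08+4.90)/2 × 6 = 53.94
  [9.25→15.25]: (4.90+1.79)/2 × 6 = 20.07
  Sum = 110.71125 mcg/mL·h
F = (AUC_ev/D_ev)/(AUC_iv/D_iv) = (110.71125/625)/(458/250) = 0.177138/1.832 = 0.0967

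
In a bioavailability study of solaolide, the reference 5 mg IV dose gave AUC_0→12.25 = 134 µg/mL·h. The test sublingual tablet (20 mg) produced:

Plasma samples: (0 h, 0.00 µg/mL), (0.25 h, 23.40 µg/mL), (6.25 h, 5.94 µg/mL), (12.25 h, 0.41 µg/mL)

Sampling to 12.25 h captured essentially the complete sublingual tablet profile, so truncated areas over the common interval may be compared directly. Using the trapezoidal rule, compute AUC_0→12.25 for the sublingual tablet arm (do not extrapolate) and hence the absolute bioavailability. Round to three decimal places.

Trapezoidal AUC_0→12.25 (sublingual tablet):
  [0→0.25]: (0.00+23.40)/2 × 0.25 = 2.925
  [0.25→6.25]: (23.40+5.94)/2 × 6 = 88.02
  [6.25→12.25]: (5.94+0.41)/2 × 6 = 19.05
  Sum = 109.995 µg/mL·h
F = (AUC_ev/D_ev)/(AUC_iv/D_iv) = (109.995/20)/(134/5) = 5.49975/26.8 = 0.2052

F = 0.205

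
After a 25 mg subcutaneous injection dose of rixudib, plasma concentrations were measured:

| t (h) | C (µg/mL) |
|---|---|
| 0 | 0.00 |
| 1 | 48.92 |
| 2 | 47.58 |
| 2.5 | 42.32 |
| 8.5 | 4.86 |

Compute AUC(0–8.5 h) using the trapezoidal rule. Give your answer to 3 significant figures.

Trapezoidal AUC_0→8.5:
  [0→1]: (0.00+48.92)/2 × 1 = 24.46
  [1→2]: (48.92+47.58)/2 × 1 = 48.25
  [2→2.5]: (47.58+42.32)/2 × 0.5 = 22.475
  [2.5→8.5]: (42.32+4.86)/2 × 6 = 141.54
  Sum = 236.725 µg/mL·h

AUC = 237 µg/mL·h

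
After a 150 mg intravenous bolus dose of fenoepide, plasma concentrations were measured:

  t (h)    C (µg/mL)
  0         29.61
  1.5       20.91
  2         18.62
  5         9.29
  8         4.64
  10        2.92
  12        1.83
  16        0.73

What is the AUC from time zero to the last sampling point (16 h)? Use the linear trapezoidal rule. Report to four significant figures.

Trapezoidal AUC_0→16:
  [0→1.5]: (29.61+20.91)/2 × 1.5 = 37.89
  [1.5→2]: (20.91+18.62)/2 × 0.5 = 9.8825
  [2→5]: (18.62+9.29)/2 × 3 = 41.865
  [5→8]: (9.29+4.64)/2 × 3 = 20.895
  [8→10]: (4.64+2.92)/2 × 2 = 7.56
  [10→12]: (2.92+1.83)/2 × 2 = 4.75
  [12→16]: (1.83+0.73)/2 × 4 = 5.12
  Sum = 127.9625 µg/mL·h

AUC = 128.0 µg/mL·h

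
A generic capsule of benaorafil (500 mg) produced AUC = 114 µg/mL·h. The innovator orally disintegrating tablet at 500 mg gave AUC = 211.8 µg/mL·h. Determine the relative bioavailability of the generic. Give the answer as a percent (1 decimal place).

F_rel = (AUC_test/D_test) / (AUC_ref/D_ref)
      = (114/500) / (211.8/500)
      = 0.228 / 0.4236 = 0.5382 = 53.82%

F_rel = 53.8%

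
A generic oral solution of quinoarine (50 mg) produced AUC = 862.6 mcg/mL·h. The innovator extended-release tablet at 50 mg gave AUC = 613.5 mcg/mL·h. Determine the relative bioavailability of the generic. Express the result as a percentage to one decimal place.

F_rel = 140.6%

F_rel = (AUC_test/D_test) / (AUC_ref/D_ref)
      = (862.6/50) / (613.5/50)
      = 17.252 / 12.27 = 1.4060 = 140.60%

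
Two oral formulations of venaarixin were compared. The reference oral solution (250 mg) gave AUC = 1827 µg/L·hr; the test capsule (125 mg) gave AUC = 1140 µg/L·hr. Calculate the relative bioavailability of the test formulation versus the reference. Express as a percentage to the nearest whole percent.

F_rel = 125%

F_rel = (AUC_test/D_test) / (AUC_ref/D_ref)
      = (1140/125) / (1827/250)
      = 9.12 / 7.308 = 1.2479 = 124.79%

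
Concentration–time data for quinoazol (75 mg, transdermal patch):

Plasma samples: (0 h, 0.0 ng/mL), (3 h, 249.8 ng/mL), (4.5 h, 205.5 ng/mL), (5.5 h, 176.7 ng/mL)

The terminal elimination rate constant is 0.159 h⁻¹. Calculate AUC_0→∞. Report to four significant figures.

AUC = 2019 ng/mL·h

Trapezoidal AUC_0→5.5:
  [0→3]: (0.0+249.8)/2 × 3 = 374.7
  [3→4.5]: (249.8+205.5)/2 × 1.5 = 341.475
  [4.5→5.5]: (205.5+176.7)/2 × 1 = 191.1
  Sum = 907.275 ng/mL·h
Extrapolated tail: C_last / k_e = 176.7 / 0.159 = 1111.321
AUC_0→∞ = 907.275 + 1111.321 = 2018.596 ng/mL·h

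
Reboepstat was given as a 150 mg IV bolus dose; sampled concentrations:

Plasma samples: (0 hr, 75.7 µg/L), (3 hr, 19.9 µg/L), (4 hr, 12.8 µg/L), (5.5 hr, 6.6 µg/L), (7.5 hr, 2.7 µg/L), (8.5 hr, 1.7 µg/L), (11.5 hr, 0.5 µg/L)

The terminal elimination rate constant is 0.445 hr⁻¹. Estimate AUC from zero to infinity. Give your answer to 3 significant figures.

AUC = 190 µg/L·hr

Trapezoidal AUC_0→11.5:
  [0→3]: (75.7+19.9)/2 × 3 = 143.4
  [3→4]: (19.9+12.8)/2 × 1 = 16.35
  [4→5.5]: (12.8+6.6)/2 × 1.5 = 14.55
  [5.5→7.5]: (6.6+2.7)/2 × 2 = 9.3
  [7.5→8.5]: (2.7+1.7)/2 × 1 = 2.2
  [8.5→11.5]: (1.7+0.5)/2 × 3 = 3.3
  Sum = 189.1 µg/L·hr
Extrapolated tail: C_last / k_e = 0.5 / 0.445 = 1.124
AUC_0→∞ = 189.1 + 1.124 = 190.224 µg/L·hr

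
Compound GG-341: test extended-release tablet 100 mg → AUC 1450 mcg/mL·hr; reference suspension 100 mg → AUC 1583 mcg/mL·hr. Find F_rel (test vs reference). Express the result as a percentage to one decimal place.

F_rel = 91.6%

F_rel = (AUC_test/D_test) / (AUC_ref/D_ref)
      = (1450/100) / (1583/100)
      = 14.5 / 15.83 = 0.9160 = 91.60%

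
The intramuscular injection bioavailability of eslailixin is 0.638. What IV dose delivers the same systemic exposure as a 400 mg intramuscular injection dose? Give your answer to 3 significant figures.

D_iv = 255 mg

Systemic exposure from an extravascular dose = F × D_ev, so the equivalent IV dose is F × D_ev.
D_iv = F × D_ev = 0.638 × 400 = 255.2 mg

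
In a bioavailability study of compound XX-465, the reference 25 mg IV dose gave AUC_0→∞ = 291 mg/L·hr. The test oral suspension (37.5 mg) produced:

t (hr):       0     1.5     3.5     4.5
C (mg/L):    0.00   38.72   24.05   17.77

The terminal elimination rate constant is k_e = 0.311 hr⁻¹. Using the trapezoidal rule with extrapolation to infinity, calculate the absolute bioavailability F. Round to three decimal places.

F = 0.389

Trapezoidal AUC_0→4.5 (oral suspension):
  [0→1.5]: (0.00+38.72)/2 × 1.5 = 29.04
  [1.5→3.5]: (38.72+24.05)/2 × 2 = 62.77
  [3.5→4.5]: (24.05+17.77)/2 × 1 = 20.91
  Sum = 112.72 mg/L·hr
Tail: C_last/k_e = 17.77/0.311 = 57.138
AUC_0→∞ (oral suspension) = 112.72 + 57.138 = 169.858 mg/L·hr
F = (AUC_ev/D_ev)/(AUC_iv/D_iv) = (169.858/37.5)/(291/25) = 4.52955/11.64 = 0.3891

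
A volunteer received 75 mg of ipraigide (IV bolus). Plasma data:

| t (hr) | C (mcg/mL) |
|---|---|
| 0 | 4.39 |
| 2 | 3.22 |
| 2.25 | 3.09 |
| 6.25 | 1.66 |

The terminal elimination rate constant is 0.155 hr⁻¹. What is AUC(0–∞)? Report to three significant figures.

AUC = 28.6 mcg/mL·hr

Trapezoidal AUC_0→6.25:
  [0→2]: (4.39+3.22)/2 × 2 = 7.61
  [2→2.25]: (3.22+3.09)/2 × 0.25 = 0.78875
  [2.25→6.25]: (3.09+1.66)/2 × 4 = 9.5
  Sum = 17.89875 mcg/mL·hr
Extrapolated tail: C_last / k_e = 1.66 / 0.155 = 10.710
AUC_0→∞ = 17.89875 + 10.710 = 28.60875 mcg/mL·hr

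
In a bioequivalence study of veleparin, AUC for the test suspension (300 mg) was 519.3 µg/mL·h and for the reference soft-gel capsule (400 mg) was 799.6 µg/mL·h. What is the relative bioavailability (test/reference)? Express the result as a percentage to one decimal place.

F_rel = (AUC_test/D_test) / (AUC_ref/D_ref)
      = (519.3/300) / (799.6/400)
      = 1.731 / 1.999 = 0.8659 = 86.59%

F_rel = 86.6%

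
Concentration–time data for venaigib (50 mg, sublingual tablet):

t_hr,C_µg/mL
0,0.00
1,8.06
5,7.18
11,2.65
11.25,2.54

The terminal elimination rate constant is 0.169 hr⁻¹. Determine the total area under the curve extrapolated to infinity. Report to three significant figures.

Trapezoidal AUC_0→11.25:
  [0→1]: (0.00+8.06)/2 × 1 = 4.03
  [1→5]: (8.06+7.18)/2 × 4 = 30.48
  [5→11]: (7.18+2.65)/2 × 6 = 29.49
  [11→11.25]: (2.65+2.54)/2 × 0.25 = 0.64875
  Sum = 64.64875 µg/mL·hr
Extrapolated tail: C_last / k_e = 2.54 / 0.169 = 15.030
AUC_0→∞ = 64.64875 + 15.030 = 79.67875 µg/mL·hr

AUC = 79.7 µg/mL·hr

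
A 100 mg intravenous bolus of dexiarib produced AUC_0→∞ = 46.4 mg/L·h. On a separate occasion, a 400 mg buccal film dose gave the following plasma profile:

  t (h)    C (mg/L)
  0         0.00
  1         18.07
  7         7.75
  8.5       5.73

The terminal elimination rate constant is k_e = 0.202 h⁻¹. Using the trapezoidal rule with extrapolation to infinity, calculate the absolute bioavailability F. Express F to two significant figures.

F = 0.67

Trapezoidal AUC_0→8.5 (buccal film):
  [0→1]: (0.00+18.07)/2 × 1 = 9.035
  [1→7]: (18.07+7.75)/2 × 6 = 77.46
  [7→8.5]: (7.75+5.73)/2 × 1.5 = 10.11
  Sum = 96.605 mg/L·h
Tail: C_last/k_e = 5.73/0.202 = 28.366
AUC_0→∞ (buccal film) = 96.605 + 28.366 = 124.971 mg/L·h
F = (AUC_ev/D_ev)/(AUC_iv/D_iv) = (124.971/400)/(46.4/100) = 0.3124275/0.464 = 0.6733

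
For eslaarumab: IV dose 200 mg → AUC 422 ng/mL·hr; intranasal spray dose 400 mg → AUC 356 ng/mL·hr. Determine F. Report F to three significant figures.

F = 0.422

F = (AUC_ev / D_ev) / (AUC_iv / D_iv)
  = (356/400) / (422/200)
  = 0.89 / 2.11 = 0.4218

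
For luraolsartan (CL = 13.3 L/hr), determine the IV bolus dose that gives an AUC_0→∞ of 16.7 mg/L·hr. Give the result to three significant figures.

Dose = 222 mg

Dose_iv = CL × AUC_0→∞
     = 13.3 × 16.7 = 222.11 mg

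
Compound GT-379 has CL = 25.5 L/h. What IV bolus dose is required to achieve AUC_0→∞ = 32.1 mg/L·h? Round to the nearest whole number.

Dose_iv = CL × AUC_0→∞
     = 25.5 × 32.1 = 818.55 mg

Dose = 819 mg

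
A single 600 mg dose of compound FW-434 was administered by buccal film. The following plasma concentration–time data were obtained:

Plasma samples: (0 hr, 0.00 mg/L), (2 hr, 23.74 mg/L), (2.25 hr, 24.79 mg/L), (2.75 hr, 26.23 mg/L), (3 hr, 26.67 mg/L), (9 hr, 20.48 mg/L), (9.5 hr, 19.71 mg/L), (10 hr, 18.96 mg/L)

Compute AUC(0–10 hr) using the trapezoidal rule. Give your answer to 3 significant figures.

Trapezoidal AUC_0→10:
  [0→2]: (0.00+23.74)/2 × 2 = 23.74
  [2→2.25]: (23.74+24.79)/2 × 0.25 = 6.06625
  [2.25→2.75]: (24.79+26.23)/2 × 0.5 = 12.755
  [2.75→3]: (26.23+26.67)/2 × 0.25 = 6.6125
  [3→9]: (26.67+20.48)/2 × 6 = 141.45
  [9→9.5]: (20.48+19.71)/2 × 0.5 = 10.0475
  [9.5→10]: (19.71+18.96)/2 × 0.5 = 9.6675
  Sum = 210.33875 mg/L·hr

AUC = 210 mg/L·hr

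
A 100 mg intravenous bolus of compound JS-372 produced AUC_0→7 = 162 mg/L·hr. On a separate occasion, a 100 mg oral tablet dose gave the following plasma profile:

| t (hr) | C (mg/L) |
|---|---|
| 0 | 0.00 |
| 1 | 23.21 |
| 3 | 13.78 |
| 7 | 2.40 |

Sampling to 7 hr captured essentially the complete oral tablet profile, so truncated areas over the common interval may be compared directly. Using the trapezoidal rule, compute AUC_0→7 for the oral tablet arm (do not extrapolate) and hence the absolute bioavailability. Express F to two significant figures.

F = 0.50

Trapezoidal AUC_0→7 (oral tablet):
  [0→1]: (0.00+23.21)/2 × 1 = 11.605
  [1→3]: (23.21+13.78)/2 × 2 = 36.99
  [3→7]: (13.78+2.40)/2 × 4 = 32.36
  Sum = 80.955 mg/L·hr
F = (AUC_ev/D_ev)/(AUC_iv/D_iv) = (80.955/100)/(162/100) = 0.80955/1.62 = 0.4997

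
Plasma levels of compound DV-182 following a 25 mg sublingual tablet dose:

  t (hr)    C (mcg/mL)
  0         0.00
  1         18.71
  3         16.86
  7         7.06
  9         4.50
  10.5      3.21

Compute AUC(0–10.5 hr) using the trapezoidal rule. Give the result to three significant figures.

Trapezoidal AUC_0→10.5:
  [0→1]: (0.00+18.71)/2 × 1 = 9.355
  [1→3]: (18.71+16.86)/2 × 2 = 35.57
  [3→7]: (16.86+7.06)/2 × 4 = 47.84
  [7→9]: (7.06+4.50)/2 × 2 = 11.56
  [9→10.5]: (4.50+3.21)/2 × 1.5 = 5.7825
  Sum = 110.1075 mcg/mL·hr

AUC = 110 mcg/mL·hr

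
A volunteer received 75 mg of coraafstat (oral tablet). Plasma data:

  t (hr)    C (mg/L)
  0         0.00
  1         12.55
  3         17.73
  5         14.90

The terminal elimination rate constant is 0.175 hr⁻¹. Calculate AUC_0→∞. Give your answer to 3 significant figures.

Trapezoidal AUC_0→5:
  [0→1]: (0.00+12.55)/2 × 1 = 6.275
  [1→3]: (12.55+17.73)/2 × 2 = 30.28
  [3→5]: (17.73+14.90)/2 × 2 = 32.63
  Sum = 69.185 mg/L·hr
Extrapolated tail: C_last / k_e = 14.90 / 0.175 = 85.143
AUC_0→∞ = 69.185 + 85.143 = 154.328 mg/L·hr

AUC = 154 mg/L·hr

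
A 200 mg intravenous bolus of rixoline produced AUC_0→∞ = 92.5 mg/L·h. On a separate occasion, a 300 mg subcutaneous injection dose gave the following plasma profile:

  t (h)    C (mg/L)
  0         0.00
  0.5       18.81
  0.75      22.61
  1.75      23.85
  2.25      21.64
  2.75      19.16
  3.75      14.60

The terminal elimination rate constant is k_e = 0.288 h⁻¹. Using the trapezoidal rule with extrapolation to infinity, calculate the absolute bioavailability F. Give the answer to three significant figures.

F = 0.881

Trapezoidal AUC_0→3.75 (subcutaneous injection):
  [0→0.5]: (0.00+18.81)/2 × 0.5 = 4.7025
  [0.5→0.75]: (18.81+22.61)/2 × 0.25 = 5.1775
  [0.75→1.75]: (22.61+23.85)/2 × 1 = 23.23
  [1.75→2.25]: (23.85+21.64)/2 × 0.5 = 11.3725
  [2.25→2.75]: (21.64+19.16)/2 × 0.5 = 10.2
  [2.75→3.75]: (19.16+14.60)/2 × 1 = 16.88
  Sum = 71.5625 mg/L·h
Tail: C_last/k_e = 14.60/0.288 = 50.694
AUC_0→∞ (subcutaneous injection) = 71.5625 + 50.694 = 122.2565 mg/L·h
F = (AUC_ev/D_ev)/(AUC_iv/D_iv) = (122.2565/300)/(92.5/200) = 0.407522/0.4625 = 0.8811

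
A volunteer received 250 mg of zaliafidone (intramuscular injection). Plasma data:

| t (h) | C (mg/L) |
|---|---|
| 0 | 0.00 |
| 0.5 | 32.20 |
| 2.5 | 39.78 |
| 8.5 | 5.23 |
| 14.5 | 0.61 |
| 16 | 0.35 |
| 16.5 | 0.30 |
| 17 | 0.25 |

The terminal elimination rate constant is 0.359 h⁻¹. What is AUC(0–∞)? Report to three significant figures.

Trapezoidal AUC_0→17:
  [0→0.5]: (0.00+32.20)/2 × 0.5 = 8.05
  [0.5→2.5]: (32.20+39.78)/2 × 2 = 71.98
  [2.5→8.5]: (39.78+5.23)/2 × 6 = 135.03
  [8.5→14.5]: (5.23+0.61)/2 × 6 = 17.52
  [14.5→16]: (0.61+0.35)/2 × 1.5 = 0.72
  [16→16.5]: (0.35+0.30)/2 × 0.5 = 0.1625
  [16.5→17]: (0.30+0.25)/2 × 0.5 = 0.1375
  Sum = 233.6 mg/L·h
Extrapolated tail: C_last / k_e = 0.25 / 0.359 = 0.696
AUC_0→∞ = 233.6 + 0.696 = 234.296 mg/L·h

AUC = 234 mg/L·h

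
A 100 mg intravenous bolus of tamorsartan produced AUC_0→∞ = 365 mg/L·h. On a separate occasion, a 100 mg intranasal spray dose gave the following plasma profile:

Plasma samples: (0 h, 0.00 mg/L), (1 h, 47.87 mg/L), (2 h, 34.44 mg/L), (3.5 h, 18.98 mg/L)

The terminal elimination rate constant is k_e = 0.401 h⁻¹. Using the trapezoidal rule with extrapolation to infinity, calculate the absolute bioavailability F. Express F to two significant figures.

F = 0.42

Trapezoidal AUC_0→3.5 (intranasal spray):
  [0→1]: (0.00+47.87)/2 × 1 = 23.935
  [1→2]: (47.87+34.44)/2 × 1 = 41.155
  [2→3.5]: (34.44+18.98)/2 × 1.5 = 40.065
  Sum = 105.155 mg/L·h
Tail: C_last/k_e = 18.98/0.401 = 47.332
AUC_0→∞ (intranasal spray) = 105.155 + 47.332 = 152.487 mg/L·h
F = (AUC_ev/D_ev)/(AUC_iv/D_iv) = (152.487/100)/(365/100) = 1.52487/3.65 = 0.4178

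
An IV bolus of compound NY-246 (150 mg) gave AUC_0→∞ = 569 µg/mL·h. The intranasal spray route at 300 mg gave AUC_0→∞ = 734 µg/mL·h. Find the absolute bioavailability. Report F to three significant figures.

F = 0.645

F = (AUC_ev / D_ev) / (AUC_iv / D_iv)
  = (734/300) / (569/150)
  = 2.44667 / 3.79333 = 0.6450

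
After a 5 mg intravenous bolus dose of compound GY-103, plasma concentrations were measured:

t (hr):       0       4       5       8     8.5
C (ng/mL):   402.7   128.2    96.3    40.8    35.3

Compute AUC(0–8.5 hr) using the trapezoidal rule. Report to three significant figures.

AUC = 1400 ng/mL·hr

Trapezoidal AUC_0→8.5:
  [0→4]: (402.7+128.2)/2 × 4 = 1061.8
  [4→5]: (128.2+96.3)/2 × 1 = 112.25
  [5→8]: (96.3+40.8)/2 × 3 = 205.65
  [8→8.5]: (40.8+35.3)/2 × 0.5 = 19.025
  Sum = 1398.725 ng/mL·hr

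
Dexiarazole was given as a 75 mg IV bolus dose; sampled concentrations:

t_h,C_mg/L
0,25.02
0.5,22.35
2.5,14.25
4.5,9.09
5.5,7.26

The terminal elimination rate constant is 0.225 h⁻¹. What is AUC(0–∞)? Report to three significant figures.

Trapezoidal AUC_0→5.5:
  [0→0.5]: (25.02+22.35)/2 × 0.5 = 11.8425
  [0.5→2.5]: (22.35+14.25)/2 × 2 = 36.6
  [2.5→4.5]: (14.25+9.09)/2 × 2 = 23.34
  [4.5→5.5]: (9.09+7.26)/2 × 1 = 8.175
  Sum = 79.9575 mg/L·h
Extrapolated tail: C_last / k_e = 7.26 / 0.225 = 32.267
AUC_0→∞ = 79.9575 + 32.267 = 112.2245 mg/L·h

AUC = 112 mg/L·h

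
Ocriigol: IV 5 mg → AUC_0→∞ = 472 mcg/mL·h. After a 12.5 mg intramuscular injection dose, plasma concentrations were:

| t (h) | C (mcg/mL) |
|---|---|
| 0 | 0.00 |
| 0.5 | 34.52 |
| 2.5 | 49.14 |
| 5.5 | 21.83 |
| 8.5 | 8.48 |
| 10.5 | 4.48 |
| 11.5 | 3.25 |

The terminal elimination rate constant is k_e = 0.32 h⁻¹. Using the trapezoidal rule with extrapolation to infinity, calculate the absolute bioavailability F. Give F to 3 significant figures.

F = 0.230

Trapezoidal AUC_0→11.5 (intramuscular injection):
  [0→0.5]: (0.00+34.52)/2 × 0.5 = 8.63
  [0.5→2.5]: (34.52+49.14)/2 × 2 = 83.66
  [2.5→5.5]: (49.14+21.83)/2 × 3 = 106.455
  [5.5→8.5]: (21.83+8.48)/2 × 3 = 45.465
  [8.5→10.5]: (8.48+4.48)/2 × 2 = 12.96
  [10.5→11.5]: (4.48+3.25)/2 × 1 = 3.865
  Sum = 261.035 mcg/mL·h
Tail: C_last/k_e = 3.25/0.32 = 10.156
AUC_0→∞ (intramuscular injection) = 261.035 + 10.156 = 271.191 mcg/mL·h
F = (AUC_ev/D_ev)/(AUC_iv/D_iv) = (271.191/12.5)/(472/5) = 21.69528/94.4 = 0.2298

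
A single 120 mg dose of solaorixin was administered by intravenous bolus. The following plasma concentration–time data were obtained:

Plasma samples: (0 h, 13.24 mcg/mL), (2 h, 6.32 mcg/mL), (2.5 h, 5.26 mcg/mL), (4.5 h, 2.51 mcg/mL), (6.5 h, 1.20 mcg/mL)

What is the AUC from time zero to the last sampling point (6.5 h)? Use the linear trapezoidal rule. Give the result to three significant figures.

AUC = 33.9 mcg/mL·h

Trapezoidal AUC_0→6.5:
  [0→2]: (13.24+6.32)/2 × 2 = 19.56
  [2→2.5]: (6.32+5.26)/2 × 0.5 = 2.895
  [2.5→4.5]: (5.26+2.51)/2 × 2 = 7.77
  [4.5→6.5]: (2.51+1.20)/2 × 2 = 3.71
  Sum = 33.935 mcg/mL·h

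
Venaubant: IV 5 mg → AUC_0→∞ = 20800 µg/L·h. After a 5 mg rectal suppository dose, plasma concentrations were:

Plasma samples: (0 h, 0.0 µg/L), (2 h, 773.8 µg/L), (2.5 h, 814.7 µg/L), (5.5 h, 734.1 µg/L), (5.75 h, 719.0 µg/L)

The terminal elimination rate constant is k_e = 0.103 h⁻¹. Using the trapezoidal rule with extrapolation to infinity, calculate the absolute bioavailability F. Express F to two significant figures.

F = 0.51

Trapezoidal AUC_0→5.75 (rectal suppository):
  [0→2]: (0.0+773.8)/2 × 2 = 773.8
  [2→2.5]: (773.8+814.7)/2 × 0.5 = 397.125
  [2.5→5.5]: (814.7+734.1)/2 × 3 = 2323.2
  [5.5→5.75]: (734.1+719.0)/2 × 0.25 = 181.6375
  Sum = 3675.7625 µg/L·h
Tail: C_last/k_e = 719.0/0.103 = 6980.583
AUC_0→∞ (rectal suppository) = 3675.7625 + 6980.583 = 10656.3455 µg/L·h
F = (AUC_ev/D_ev)/(AUC_iv/D_iv) = (10656.3455/5)/(20800/5) = 2131.2691/4160 = 0.5123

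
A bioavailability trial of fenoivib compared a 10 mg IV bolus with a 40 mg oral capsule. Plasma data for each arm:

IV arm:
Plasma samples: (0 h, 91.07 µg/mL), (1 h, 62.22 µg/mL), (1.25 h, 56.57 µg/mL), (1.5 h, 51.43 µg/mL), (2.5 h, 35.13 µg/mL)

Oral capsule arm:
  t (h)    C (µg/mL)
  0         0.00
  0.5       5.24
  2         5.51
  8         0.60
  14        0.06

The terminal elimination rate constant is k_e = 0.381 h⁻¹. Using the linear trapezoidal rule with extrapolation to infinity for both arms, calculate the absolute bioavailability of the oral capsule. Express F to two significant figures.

Trapezoidal AUC_0→2.5 (IV):
  [0→1]: (91.07+62.22)/2 × 1 = 76.645
  [1→1.25]: (62.22+56.57)/2 × 0.25 = 14.84875
  [1.25→1.5]: (56.57+51.43)/2 × 0.25 = 13.5
  [1.5→2.5]: (51.43+35.13)/2 × 1 = 43.28
  Sum = 148.27375 µg/mL·h
IV tail: 35.13/0.381 = 92.205; AUC_iv,0→∞ = 148.27375 + 92.205 = 240.47875 µg/mL·h
Trapezoidal AUC_0→14 (oral capsule):
  [0→0.5]: (0.00+5.24)/2 × 0.5 = 1.31
  [0.5→2]: (5.24+5.51)/2 × 1.5 = 8.0625
  [2→8]: (5.51+0.60)/2 × 6 = 18.33
  [8→14]: (0.60+0.06)/2 × 6 = 1.98
  Sum = 29.6825 µg/mL·h
oral capsule tail: 0.06/0.381 = 0.157; AUC_ev,0→∞ = 29.6825 + 0.157 = 29.8395 µg/mL·h
F = (AUC_ev/D_ev)/(AUC_iv/D_iv) = (29.8395/40)/(240.47875/10) = 0.7459875/24.047875 = 0.0310

F = 0.031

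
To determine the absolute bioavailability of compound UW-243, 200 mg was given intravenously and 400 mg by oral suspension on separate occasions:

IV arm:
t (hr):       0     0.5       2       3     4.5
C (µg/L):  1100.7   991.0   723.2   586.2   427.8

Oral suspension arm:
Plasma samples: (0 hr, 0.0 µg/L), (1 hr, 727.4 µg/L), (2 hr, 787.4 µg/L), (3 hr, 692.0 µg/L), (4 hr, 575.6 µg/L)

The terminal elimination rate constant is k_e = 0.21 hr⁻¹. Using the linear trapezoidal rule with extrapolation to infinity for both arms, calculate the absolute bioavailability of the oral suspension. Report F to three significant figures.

F = 0.498

Trapezoidal AUC_0→4.5 (IV):
  [0→0.5]: (1100.7+991.0)/2 × 0.5 = 522.925
  [0.5→2]: (991.0+723.2)/2 × 1.5 = 1285.65
  [2→3]: (723.2+586.2)/2 × 1 = 654.7
  [3→4.5]: (586.2+427.8)/2 × 1.5 = 760.5
  Sum = 3223.775 µg/L·hr
IV tail: 427.8/0.21 = 2037.143; AUC_iv,0→∞ = 3223.775 + 2037.143 = 5260.918 µg/L·hr
Trapezoidal AUC_0→4 (oral suspension):
  [0→1]: (0.0+727.4)/2 × 1 = 363.7
  [1→2]: (727.4+787.4)/2 × 1 = 757.4
  [2→3]: (787.4+692.0)/2 × 1 = 739.7
  [3→4]: (692.0+575.6)/2 × 1 = 633.8
  Sum = 2494.6 µg/L·hr
oral suspension tail: 575.6/0.21 = 2740.952; AUC_ev,0→∞ = 2494.6 + 2740.952 = 5235.552 µg/L·hr
F = (AUC_ev/D_ev)/(AUC_iv/D_iv) = (5235.552/400)/(5260.918/200) = 13.08888/26.30459 = 0.4976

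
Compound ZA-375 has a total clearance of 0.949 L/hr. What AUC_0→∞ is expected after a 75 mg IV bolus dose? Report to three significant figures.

AUC_0→∞ = Dose_iv / CL
        = 75 / 0.949 = 79.0306 mg/L·hr

AUC = 79.0 mg/L·hr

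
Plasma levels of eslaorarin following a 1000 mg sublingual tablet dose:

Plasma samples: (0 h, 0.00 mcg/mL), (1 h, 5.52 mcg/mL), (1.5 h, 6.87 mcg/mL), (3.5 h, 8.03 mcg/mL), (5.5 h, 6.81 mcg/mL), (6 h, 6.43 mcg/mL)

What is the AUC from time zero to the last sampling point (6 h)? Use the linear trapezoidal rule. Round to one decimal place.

Trapezoidal AUC_0→6:
  [0→1]: (0.00+5.52)/2 × 1 = 2.76
  [1→1.5]: (5.52+6.87)/2 × 0.5 = 3.0975
  [1.5→3.5]: (6.87+8.03)/2 × 2 = 14.9
  [3.5→5.5]: (8.03+6.81)/2 × 2 = 14.84
  [5.5→6]: (6.81+6.43)/2 × 0.5 = 3.31
  Sum = 38.9075 mcg/mL·h

AUC = 38.9 mcg/mL·h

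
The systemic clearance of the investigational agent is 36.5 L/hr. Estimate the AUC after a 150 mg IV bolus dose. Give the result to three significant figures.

AUC = 4.11 mg/L·hr

AUC_0→∞ = Dose_iv / CL
        = 150 / 36.5 = 4.10959 mg/L·hr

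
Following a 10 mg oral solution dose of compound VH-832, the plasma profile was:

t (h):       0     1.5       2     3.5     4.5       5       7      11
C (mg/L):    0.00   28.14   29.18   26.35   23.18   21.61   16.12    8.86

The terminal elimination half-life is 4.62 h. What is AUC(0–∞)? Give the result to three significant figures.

Trapezoidal AUC_0→11:
  [0→1.5]: (0.00+28.14)/2 × 1.5 = 21.105
  [1.5→2]: (28.14+29.18)/2 × 0.5 = 14.33
  [2→3.5]: (29.18+26.35)/2 × 1.5 = 41.6475
  [3.5→4.5]: (26.35+23.18)/2 × 1 = 24.765
  [4.5→5]: (23.18+21.61)/2 × 0.5 = 11.1975
  [5→7]: (21.61+16.12)/2 × 2 = 37.73
  [7→11]: (16.12+8.86)/2 × 4 = 49.96
  Sum = 200.735 mg/L·h
k_e = ln2 / t½ = 0.693147 / 4.62 = 0.1500 h^-1
Extrapolated tail: C_last / k_e = 8.86 / 0.15 = 59.067
AUC_0→∞ = 200.735 + 59.067 = 259.802 mg/L·h

AUC = 260 mg/L·h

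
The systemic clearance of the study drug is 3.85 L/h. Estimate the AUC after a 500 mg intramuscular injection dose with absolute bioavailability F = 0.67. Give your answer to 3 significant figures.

AUC_0→∞ = F × Dose / CL
        = 0.67 × 500 / 3.85 = 87.013 mg/L·h

AUC = 87.0 mg/L·h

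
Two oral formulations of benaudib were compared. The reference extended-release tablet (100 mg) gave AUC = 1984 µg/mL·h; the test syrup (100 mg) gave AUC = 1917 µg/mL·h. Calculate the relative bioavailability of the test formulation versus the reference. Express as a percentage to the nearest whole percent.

F_rel = 97%

F_rel = (AUC_test/D_test) / (AUC_ref/D_ref)
      = (1917/100) / (1984/100)
      = 19.17 / 19.84 = 0.9662 = 96.62%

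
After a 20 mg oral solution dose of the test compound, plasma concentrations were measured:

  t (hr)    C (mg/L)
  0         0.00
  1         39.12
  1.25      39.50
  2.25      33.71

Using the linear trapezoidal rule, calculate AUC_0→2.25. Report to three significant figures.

AUC = 66.0 mg/L·hr

Trapezoidal AUC_0→2.25:
  [0→1]: (0.00+39.12)/2 × 1 = 19.56
  [1→1.25]: (39.12+39.50)/2 × 0.25 = 9.8275
  [1.25→2.25]: (39.50+33.71)/2 × 1 = 36.605
  Sum = 65.9925 mg/L·hr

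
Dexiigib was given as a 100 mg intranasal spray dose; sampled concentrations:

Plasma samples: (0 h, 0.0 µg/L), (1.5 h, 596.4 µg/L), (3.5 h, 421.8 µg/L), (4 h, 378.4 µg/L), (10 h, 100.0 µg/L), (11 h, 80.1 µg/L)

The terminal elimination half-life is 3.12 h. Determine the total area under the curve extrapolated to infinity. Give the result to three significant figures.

Trapezoidal AUC_0→11:
  [0→1.5]: (0.0+596.4)/2 × 1.5 = 447.3
  [1.5→3.5]: (596.4+421.8)/2 × 2 = 1018.2
  [3.5→4]: (421.8+378.4)/2 × 0.5 = 200.05
  [4→10]: (378.4+100.0)/2 × 6 = 1435.2
  [10→11]: (100.0+80.1)/2 × 1 = 90.05
  Sum = 3190.8 µg/L·h
k_e = ln2 / t½ = 0.693147 / 3.12 = 0.2222 h^-1
Extrapolated tail: C_last / k_e = 80.1 / 0.2222 = 360.486
AUC_0→∞ = 3190.8 + 360.486 = 3551.286 µg/L·h

AUC = 3550 µg/L·h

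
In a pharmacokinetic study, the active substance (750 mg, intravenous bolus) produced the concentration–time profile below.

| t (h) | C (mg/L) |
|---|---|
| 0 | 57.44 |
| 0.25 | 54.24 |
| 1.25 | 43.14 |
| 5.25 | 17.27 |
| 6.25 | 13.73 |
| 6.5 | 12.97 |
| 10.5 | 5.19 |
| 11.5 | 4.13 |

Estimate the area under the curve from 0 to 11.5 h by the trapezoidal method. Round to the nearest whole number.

Trapezoidal AUC_0→11.5:
  [0→0.25]: (57.44+54.24)/2 × 0.25 = 13.96
  [0.25→1.25]: (54.24+43.14)/2 × 1 = 48.69
  [1.25→5.25]: (43.14+17.27)/2 × 4 = 120.82
  [5.25→6.25]: (17.27+13.73)/2 × 1 = 15.5
  [6.25→6.5]: (13.73+12.97)/2 × 0.25 = 3.3375
  [6.5→10.5]: (12.97+5.19)/2 × 4 = 36.32
  [10.5→11.5]: (5.19+4.13)/2 × 1 = 4.66
  Sum = 243.2875 mg/L·h

AUC = 243 mg/L·h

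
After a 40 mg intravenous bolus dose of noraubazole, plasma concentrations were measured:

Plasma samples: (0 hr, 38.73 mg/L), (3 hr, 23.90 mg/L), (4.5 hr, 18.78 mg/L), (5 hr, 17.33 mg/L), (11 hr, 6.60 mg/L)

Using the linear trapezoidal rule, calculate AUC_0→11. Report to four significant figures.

AUC = 206.8 mg/L·hr

Trapezoidal AUC_0→11:
  [0→3]: (38.73+23.90)/2 × 3 = 93.945
  [3→4.5]: (23.90+18.78)/2 × 1.5 = 32.01
  [4.5→5]: (18.78+17.33)/2 × 0.5 = 9.0275
  [5→11]: (17.33+6.60)/2 × 6 = 71.79
  Sum = 206.7725 mg/L·hr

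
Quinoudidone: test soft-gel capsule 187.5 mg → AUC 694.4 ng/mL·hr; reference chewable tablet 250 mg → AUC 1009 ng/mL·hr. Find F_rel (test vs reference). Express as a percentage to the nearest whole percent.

F_rel = 92%

F_rel = (AUC_test/D_test) / (AUC_ref/D_ref)
      = (694.4/187.5) / (1009/250)
      = 3.70347 / 4.036 = 0.9176 = 91.76%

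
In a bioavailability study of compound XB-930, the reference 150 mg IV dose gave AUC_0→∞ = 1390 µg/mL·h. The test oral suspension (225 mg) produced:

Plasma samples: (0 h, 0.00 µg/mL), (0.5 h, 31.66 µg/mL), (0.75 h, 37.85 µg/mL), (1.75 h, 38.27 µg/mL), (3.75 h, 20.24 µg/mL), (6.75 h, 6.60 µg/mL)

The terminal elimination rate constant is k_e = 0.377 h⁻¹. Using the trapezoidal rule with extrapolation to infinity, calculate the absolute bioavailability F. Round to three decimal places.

Trapezoidal AUC_0→6.75 (oral suspension):
  [0→0.5]: (0.00+31.66)/2 × 0.5 = 7.915
  [0.5→0.75]: (31.66+37.85)/2 × 0.25 = 8.68875
  [0.75→1.75]: (37.85+38.27)/2 × 1 = 38.06
  [1.75→3.75]: (38.27+20.24)/2 × 2 = 58.51
  [3.75→6.75]: (20.24+6.60)/2 × 3 = 40.26
  Sum = 153.43375 µg/mL·h
Tail: C_last/k_e = 6.60/0.377 = 17.507
AUC_0→∞ (oral suspension) = 153.43375 + 17.507 = 170.94075 µg/mL·h
F = (AUC_ev/D_ev)/(AUC_iv/D_iv) = (170.94075/225)/(1390/150) = 0.759737/9.26667 = 0.0820

F = 0.082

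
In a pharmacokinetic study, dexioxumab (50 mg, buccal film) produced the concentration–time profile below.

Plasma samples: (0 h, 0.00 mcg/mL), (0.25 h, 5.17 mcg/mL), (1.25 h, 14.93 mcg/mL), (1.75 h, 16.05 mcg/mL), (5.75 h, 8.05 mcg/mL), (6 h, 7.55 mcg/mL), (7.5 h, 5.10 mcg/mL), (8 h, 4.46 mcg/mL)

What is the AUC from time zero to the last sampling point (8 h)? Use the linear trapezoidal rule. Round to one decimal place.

Trapezoidal AUC_0→8:
  [0→0.25]: (0.00+5.17)/2 × 0.25 = 0.64625
  [0.25→1.25]: (5.17+14.93)/2 × 1 = 10.05
  [1.25→1.75]: (14.93+16.05)/2 × 0.5 = 7.745
  [1.75→5.75]: (16.05+8.05)/2 × 4 = 48.2
  [5.75→6]: (8.05+7.55)/2 × 0.25 = 1.95
  [6→7.5]: (7.55+5.10)/2 × 1.5 = 9.4875
  [7.5→8]: (5.10+4.46)/2 × 0.5 = 2.39
  Sum = 80.46875 mcg/mL·h

AUC = 80.5 mcg/mL·h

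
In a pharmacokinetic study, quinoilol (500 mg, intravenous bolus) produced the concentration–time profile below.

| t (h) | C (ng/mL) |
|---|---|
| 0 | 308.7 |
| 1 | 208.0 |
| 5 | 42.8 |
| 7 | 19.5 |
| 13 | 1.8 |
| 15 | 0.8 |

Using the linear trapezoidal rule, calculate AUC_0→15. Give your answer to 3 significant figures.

AUC = 889 ng/mL·h

Trapezoidal AUC_0→15:
  [0→1]: (308.7+208.0)/2 × 1 = 258.35
  [1→5]: (208.0+42.8)/2 × 4 = 501.6
  [5→7]: (42.8+19.5)/2 × 2 = 62.3
  [7→13]: (19.5+1.8)/2 × 6 = 63.9
  [13→15]: (1.8+0.8)/2 × 2 = 2.6
  Sum = 888.75 ng/mL·h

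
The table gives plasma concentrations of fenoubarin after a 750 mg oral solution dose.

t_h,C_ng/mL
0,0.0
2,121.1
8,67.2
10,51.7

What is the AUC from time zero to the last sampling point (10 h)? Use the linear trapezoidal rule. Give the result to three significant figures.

Trapezoidal AUC_0→10:
  [0→2]: (0.0+121.1)/2 × 2 = 121.1
  [2→8]: (121.1+67.2)/2 × 6 = 564.9
  [8→10]: (67.2+51.7)/2 × 2 = 118.9
  Sum = 804.9 ng/mL·h

AUC = 805 ng/mL·h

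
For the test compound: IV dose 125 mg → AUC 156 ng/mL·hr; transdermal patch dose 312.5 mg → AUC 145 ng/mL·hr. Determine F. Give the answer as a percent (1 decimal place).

F = 37.2%

F = (AUC_ev / D_ev) / (AUC_iv / D_iv)
  = (145/312.5) / (156/125)
  = 0.464 / 1.248 = 0.3718
  = 37.18%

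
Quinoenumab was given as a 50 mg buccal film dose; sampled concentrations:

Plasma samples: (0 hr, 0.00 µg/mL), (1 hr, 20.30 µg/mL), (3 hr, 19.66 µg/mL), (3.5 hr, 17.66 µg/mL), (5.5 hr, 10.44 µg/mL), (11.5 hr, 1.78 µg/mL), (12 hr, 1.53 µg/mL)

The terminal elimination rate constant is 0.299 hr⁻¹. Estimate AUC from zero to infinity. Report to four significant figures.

Trapezoidal AUC_0→12:
  [0→1]: (0.00+20.30)/2 × 1 = 10.15
  [1→3]: (20.30+19.66)/2 × 2 = 39.96
  [3→3.5]: (19.66+17.66)/2 × 0.5 = 9.33
  [3.5→5.5]: (17.66+10.44)/2 × 2 = 28.1
  [5.5→11.5]: (10.44+1.78)/2 × 6 = 36.66
  [11.5→12]: (1.78+1.53)/2 × 0.5 = 0.8275
  Sum = 125.0275 µg/mL·hr
Extrapolated tail: C_last / k_e = 1.53 / 0.299 = 5.117
AUC_0→∞ = 125.0275 + 5.117 = 130.1445 µg/mL·hr

AUC = 130.1 µg/mL·hr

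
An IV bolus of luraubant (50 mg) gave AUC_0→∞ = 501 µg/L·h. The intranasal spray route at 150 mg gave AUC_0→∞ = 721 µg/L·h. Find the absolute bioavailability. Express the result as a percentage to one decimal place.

F = (AUC_ev / D_ev) / (AUC_iv / D_iv)
  = (721/150) / (501/50)
  = 4.80667 / 10.02 = 0.4797
  = 47.97%

F = 48.0%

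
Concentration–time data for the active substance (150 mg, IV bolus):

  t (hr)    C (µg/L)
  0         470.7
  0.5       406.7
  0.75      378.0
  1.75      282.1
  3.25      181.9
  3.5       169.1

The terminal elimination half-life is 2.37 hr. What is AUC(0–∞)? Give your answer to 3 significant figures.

AUC = 1620 µg/L·hr

Trapezoidal AUC_0→3.5:
  [0→0.5]: (470.7+406.7)/2 × 0.5 = 219.35
  [0.5→0.75]: (406.7+378.0)/2 × 0.25 = 98.0875
  [0.75→1.75]: (378.0+282.1)/2 × 1 = 330.05
  [1.75→3.25]: (282.1+181.9)/2 × 1.5 = 348.0
  [3.25→3.5]: (181.9+169.1)/2 × 0.25 = 43.875
  Sum = 1039.3625 µg/L·hr
k_e = ln2 / t½ = 0.693147 / 2.37 = 0.2925 hr^-1
Extrapolated tail: C_last / k_e = 169.1 / 0.2925 = 578.120
AUC_0→∞ = 1039.3625 + 578.120 = 1617.4825 µg/L·hr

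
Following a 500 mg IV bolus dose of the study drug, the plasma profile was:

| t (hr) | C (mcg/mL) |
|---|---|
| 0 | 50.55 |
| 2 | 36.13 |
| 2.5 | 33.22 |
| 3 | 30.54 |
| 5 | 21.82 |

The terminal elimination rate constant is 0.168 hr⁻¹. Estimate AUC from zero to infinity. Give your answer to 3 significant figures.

AUC = 302 mcg/mL·hr

Trapezoidal AUC_0→5:
  [0→2]: (50.55+36.13)/2 × 2 = 86.68
  [2→2.5]: (36.13+33.22)/2 × 0.5 = 17.3375
  [2.5→3]: (33.22+30.54)/2 × 0.5 = 15.94
  [3→5]: (30.54+21.82)/2 × 2 = 52.36
  Sum = 172.3175 mcg/mL·hr
Extrapolated tail: C_last / k_e = 21.82 / 0.168 = 129.881
AUC_0→∞ = 172.3175 + 129.881 = 302.1985 mcg/mL·hr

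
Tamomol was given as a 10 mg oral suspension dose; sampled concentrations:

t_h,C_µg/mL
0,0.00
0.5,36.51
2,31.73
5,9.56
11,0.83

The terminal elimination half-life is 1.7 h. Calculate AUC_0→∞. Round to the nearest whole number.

AUC = 155 µg/mL·h

Trapezoidal AUC_0→11:
  [0→0.5]: (0.00+36.51)/2 × 0.5 = 9.1275
  [0.5→2]: (36.51+31.73)/2 × 1.5 = 51.18
  [2→5]: (31.73+9.56)/2 × 3 = 61.935
  [5→11]: (9.56+0.83)/2 × 6 = 31.17
  Sum = 153.4125 µg/mL·h
k_e = ln2 / t½ = 0.693147 / 1.7 = 0.4077 h^-1
Extrapolated tail: C_last / k_e = 0.83 / 0.4077 = 2.036
AUC_0→∞ = 153.4125 + 2.036 = 155.4485 µg/mL·h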